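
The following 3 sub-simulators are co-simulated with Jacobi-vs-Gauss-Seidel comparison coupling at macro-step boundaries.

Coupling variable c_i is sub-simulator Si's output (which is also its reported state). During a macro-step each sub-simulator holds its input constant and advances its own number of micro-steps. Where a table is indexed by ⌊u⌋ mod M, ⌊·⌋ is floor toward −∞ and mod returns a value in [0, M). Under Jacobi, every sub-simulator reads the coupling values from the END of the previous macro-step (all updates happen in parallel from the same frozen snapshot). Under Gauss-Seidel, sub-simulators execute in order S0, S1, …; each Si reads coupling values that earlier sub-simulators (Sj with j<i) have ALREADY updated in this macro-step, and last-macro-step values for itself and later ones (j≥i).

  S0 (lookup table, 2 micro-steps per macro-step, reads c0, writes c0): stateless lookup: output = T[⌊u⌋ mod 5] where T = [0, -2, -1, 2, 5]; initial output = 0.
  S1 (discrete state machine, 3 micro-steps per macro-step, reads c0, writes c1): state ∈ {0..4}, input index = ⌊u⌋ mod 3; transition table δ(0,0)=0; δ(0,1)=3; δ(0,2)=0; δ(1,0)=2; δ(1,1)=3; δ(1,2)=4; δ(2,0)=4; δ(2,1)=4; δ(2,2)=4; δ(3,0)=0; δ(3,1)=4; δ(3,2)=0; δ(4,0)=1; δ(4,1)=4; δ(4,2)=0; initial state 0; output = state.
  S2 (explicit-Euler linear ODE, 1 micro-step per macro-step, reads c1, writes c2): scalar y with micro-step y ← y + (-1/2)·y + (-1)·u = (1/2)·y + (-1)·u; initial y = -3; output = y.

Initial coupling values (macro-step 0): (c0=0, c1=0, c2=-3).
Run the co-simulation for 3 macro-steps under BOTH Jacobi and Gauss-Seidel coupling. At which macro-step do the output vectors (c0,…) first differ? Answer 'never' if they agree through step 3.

[Jacobi] macro 1: S0 reads c0=0 → after 2×micro: 0; S1 reads c0=0 → after 3×micro: 0; S2 reads c1=0 → after 1×micro: -3/2 ⇒ (c0=0, c1=0, c2=-3/2)
[Jacobi] macro 2: S0 reads c0=0 → after 2×micro: 0; S1 reads c0=0 → after 3×micro: 0; S2 reads c1=0 → after 1×micro: -3/4 ⇒ (c0=0, c1=0, c2=-3/4)
[Jacobi] macro 3: S0 reads c0=0 → after 2×micro: 0; S1 reads c0=0 → after 3×micro: 0; S2 reads c1=0 → after 1×micro: -3/8 ⇒ (c0=0, c1=0, c2=-3/8)
[Gauss-Seidel] macro 1: S0 reads c0=0 → after 2×micro: 0; S1 reads c0=0 → after 3×micro: 0; S2 reads c1=0 → after 1×micro: -3/2 ⇒ (c0=0, c1=0, c2=-3/2)
[Gauss-Seidel] macro 2: S0 reads c0=0 → after 2×micro: 0; S1 reads c0=0 → after 3×micro: 0; S2 reads c1=0 → after 1×micro: -3/4 ⇒ (c0=0, c1=0, c2=-3/4)
[Gauss-Seidel] macro 3: S0 reads c0=0 → after 2×micro: 0; S1 reads c0=0 → after 3×micro: 0; S2 reads c1=0 → after 1×micro: -3/8 ⇒ (c0=0, c1=0, c2=-3/8)

first divergence at macro-step: never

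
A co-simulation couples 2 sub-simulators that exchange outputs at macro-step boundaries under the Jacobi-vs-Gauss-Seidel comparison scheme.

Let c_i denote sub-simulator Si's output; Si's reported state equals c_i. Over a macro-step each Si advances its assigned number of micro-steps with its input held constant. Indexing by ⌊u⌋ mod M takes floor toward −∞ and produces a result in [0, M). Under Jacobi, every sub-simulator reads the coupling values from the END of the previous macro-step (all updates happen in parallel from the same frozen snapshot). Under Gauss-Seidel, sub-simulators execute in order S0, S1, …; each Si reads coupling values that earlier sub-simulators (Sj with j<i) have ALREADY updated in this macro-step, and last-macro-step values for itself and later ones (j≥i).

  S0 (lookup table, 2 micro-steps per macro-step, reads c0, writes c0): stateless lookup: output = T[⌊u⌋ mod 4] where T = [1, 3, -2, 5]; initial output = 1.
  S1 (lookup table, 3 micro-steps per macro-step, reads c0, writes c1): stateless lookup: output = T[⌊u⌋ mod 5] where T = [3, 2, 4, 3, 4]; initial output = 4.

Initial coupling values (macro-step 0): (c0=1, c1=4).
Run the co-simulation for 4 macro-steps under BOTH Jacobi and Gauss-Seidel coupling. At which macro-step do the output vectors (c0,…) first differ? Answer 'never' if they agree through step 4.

[Jacobi] macro 1: S0 reads c0=1 → after 2×micro: 3; S1 reads c0=1 → after 3×micro: 2 ⇒ (c0=3, c1=2)
[Jacobi] macro 2: S0 reads c0=3 → after 2×micro: 5; S1 reads c0=3 → after 3×micro: 3 ⇒ (c0=5, c1=3)
[Jacobi] macro 3: S0 reads c0=5 → after 2×micro: 3; S1 reads c0=5 → after 3×micro: 3 ⇒ (c0=3, c1=3)
[Jacobi] macro 4: S0 reads c0=3 → after 2×micro: 5; S1 reads c0=3 → after 3×micro: 3 ⇒ (c0=5, c1=3)
[Gauss-Seidel] macro 1: S0 reads c0=1 → after 2×micro: 3; S1 reads c0=3 → after 3×micro: 3 ⇒ (c0=3, c1=3)
[Gauss-Seidel] macro 2: S0 reads c0=3 → after 2×micro: 5; S1 reads c0=5 → after 3×micro: 3 ⇒ (c0=5, c1=3)
[Gauss-Seidel] macro 3: S0 reads c0=5 → after 2×micro: 3; S1 reads c0=3 → after 3×micro: 3 ⇒ (c0=3, c1=3)
[Gauss-Seidel] macro 4: S0 reads c0=3 → after 2×micro: 5; S1 reads c0=5 → after 3×micro: 3 ⇒ (c0=5, c1=3)

first divergence at macro-step: 1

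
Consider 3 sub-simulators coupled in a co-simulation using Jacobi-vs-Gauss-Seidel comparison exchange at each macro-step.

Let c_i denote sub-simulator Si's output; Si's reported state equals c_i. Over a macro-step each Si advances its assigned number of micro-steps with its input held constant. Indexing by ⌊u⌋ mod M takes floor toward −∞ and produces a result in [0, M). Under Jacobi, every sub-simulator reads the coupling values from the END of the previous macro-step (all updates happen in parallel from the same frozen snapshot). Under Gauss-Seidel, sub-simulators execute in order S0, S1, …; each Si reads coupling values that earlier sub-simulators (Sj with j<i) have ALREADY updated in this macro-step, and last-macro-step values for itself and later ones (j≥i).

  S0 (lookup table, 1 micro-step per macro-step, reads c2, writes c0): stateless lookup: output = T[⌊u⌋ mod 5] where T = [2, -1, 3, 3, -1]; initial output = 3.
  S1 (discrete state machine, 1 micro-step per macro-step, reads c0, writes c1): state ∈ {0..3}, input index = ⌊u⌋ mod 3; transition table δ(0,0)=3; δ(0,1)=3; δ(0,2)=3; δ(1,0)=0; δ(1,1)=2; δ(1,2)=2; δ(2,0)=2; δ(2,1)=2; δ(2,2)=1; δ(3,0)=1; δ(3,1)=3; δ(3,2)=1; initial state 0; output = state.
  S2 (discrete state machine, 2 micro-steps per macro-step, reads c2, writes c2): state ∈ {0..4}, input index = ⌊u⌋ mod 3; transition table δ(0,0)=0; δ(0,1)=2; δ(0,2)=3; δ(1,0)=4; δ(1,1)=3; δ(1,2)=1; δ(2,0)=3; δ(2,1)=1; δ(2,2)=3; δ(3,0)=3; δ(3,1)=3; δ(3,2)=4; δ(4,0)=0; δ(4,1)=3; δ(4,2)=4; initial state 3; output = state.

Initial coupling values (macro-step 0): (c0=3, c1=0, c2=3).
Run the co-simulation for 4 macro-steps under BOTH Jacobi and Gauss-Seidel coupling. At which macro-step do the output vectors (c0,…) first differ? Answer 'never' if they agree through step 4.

first divergence at macro-step: never

[Jacobi] macro 1: S0 reads c2=3 → after 1×micro: 3; S1 reads c0=3 → after 1×micro: 3; S2 reads c2=3 → after 2×micro: 3 ⇒ (c0=3, c1=3, c2=3)
[Jacobi] macro 2: S0 reads c2=3 → after 1×micro: 3; S1 reads c0=3 → after 1×micro: 1; S2 reads c2=3 → after 2×micro: 3 ⇒ (c0=3, c1=1, c2=3)
[Jacobi] macro 3: S0 reads c2=3 → after 1×micro: 3; S1 reads c0=3 → after 1×micro: 0; S2 reads c2=3 → after 2×micro: 3 ⇒ (c0=3, c1=0, c2=3)
[Jacobi] macro 4: S0 reads c2=3 → after 1×micro: 3; S1 reads c0=3 → after 1×micro: 3; S2 reads c2=3 → after 2×micro: 3 ⇒ (c0=3, c1=3, c2=3)
[Gauss-Seidel] macro 1: S0 reads c2=3 → after 1×micro: 3; S1 reads c0=3 → after 1×micro: 3; S2 reads c2=3 → after 2×micro: 3 ⇒ (c0=3, c1=3, c2=3)
[Gauss-Seidel] macro 2: S0 reads c2=3 → after 1×micro: 3; S1 reads c0=3 → after 1×micro: 1; S2 reads c2=3 → after 2×micro: 3 ⇒ (c0=3, c1=1, c2=3)
[Gauss-Seidel] macro 3: S0 reads c2=3 → after 1×micro: 3; S1 reads c0=3 → after 1×micro: 0; S2 reads c2=3 → after 2×micro: 3 ⇒ (c0=3, c1=0, c2=3)
[Gauss-Seidel] macro 4: S0 reads c2=3 → after 1×micro: 3; S1 reads c0=3 → after 1×micro: 3; S2 reads c2=3 → after 2×micro: 3 ⇒ (c0=3, c1=3, c2=3)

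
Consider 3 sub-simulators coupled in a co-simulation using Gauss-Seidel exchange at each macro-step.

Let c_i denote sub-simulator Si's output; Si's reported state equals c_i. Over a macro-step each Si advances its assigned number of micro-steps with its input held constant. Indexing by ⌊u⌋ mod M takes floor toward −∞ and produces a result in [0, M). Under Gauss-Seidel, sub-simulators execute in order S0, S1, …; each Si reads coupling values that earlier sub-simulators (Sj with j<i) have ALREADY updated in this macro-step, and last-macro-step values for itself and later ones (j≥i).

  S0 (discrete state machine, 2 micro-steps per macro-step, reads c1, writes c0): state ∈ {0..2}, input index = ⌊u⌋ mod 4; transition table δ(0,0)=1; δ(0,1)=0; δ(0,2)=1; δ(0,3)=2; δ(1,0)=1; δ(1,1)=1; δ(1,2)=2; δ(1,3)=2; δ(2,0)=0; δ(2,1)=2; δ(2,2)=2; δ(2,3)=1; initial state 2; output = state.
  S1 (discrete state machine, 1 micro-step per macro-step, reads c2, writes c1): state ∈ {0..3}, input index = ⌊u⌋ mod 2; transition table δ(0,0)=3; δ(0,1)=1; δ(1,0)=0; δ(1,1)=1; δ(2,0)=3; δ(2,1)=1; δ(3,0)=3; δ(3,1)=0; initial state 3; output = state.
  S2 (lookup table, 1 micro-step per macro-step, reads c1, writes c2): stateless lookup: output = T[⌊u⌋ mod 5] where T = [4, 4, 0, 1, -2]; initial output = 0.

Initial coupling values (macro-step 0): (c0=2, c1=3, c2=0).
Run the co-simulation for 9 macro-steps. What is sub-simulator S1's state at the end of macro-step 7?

S1 state at macro-step 7 = 3

macro 1: S0 reads c1=3 → after 2×micro: 2; S1 reads c2=0 → after 1×micro: 3; S2 reads c1=3 → after 1×micro: 1 ⇒ (c0=2, c1=3, c2=1)
macro 2: S0 reads c1=3 → after 2×micro: 2; S1 reads c2=1 → after 1×micro: 0; S2 reads c1=0 → after 1×micro: 4 ⇒ (c0=2, c1=0, c2=4)
macro 3: S0 reads c1=0 → after 2×micro: 1; S1 reads c2=4 → after 1×micro: 3; S2 reads c1=3 → after 1×micro: 1 ⇒ (c0=1, c1=3, c2=1)
macro 4: S0 reads c1=3 → after 2×micro: 1; S1 reads c2=1 → after 1×micro: 0; S2 reads c1=0 → after 1×micro: 4 ⇒ (c0=1, c1=0, c2=4)
macro 5: S0 reads c1=0 → after 2×micro: 1; S1 reads c2=4 → after 1×micro: 3; S2 reads c1=3 → after 1×micro: 1 ⇒ (c0=1, c1=3, c2=1)
macro 6: S0 reads c1=3 → after 2×micro: 1; S1 reads c2=1 → after 1×micro: 0; S2 reads c1=0 → after 1×micro: 4 ⇒ (c0=1, c1=0, c2=4)
macro 7: S0 reads c1=0 → after 2×micro: 1; S1 reads c2=4 → after 1×micro: 3; S2 reads c1=3 → after 1×micro: 1 ⇒ (c0=1, c1=3, c2=1)
macro 8: S0 reads c1=3 → after 2×micro: 1; S1 reads c2=1 → after 1×micro: 0; S2 reads c1=0 → after 1×micro: 4 ⇒ (c0=1, c1=0, c2=4)
macro 9: S0 reads c1=0 → after 2×micro: 1; S1 reads c2=4 → after 1×micro: 3; S2 reads c1=3 → after 1×micro: 1 ⇒ (c0=1, c1=3, c2=1)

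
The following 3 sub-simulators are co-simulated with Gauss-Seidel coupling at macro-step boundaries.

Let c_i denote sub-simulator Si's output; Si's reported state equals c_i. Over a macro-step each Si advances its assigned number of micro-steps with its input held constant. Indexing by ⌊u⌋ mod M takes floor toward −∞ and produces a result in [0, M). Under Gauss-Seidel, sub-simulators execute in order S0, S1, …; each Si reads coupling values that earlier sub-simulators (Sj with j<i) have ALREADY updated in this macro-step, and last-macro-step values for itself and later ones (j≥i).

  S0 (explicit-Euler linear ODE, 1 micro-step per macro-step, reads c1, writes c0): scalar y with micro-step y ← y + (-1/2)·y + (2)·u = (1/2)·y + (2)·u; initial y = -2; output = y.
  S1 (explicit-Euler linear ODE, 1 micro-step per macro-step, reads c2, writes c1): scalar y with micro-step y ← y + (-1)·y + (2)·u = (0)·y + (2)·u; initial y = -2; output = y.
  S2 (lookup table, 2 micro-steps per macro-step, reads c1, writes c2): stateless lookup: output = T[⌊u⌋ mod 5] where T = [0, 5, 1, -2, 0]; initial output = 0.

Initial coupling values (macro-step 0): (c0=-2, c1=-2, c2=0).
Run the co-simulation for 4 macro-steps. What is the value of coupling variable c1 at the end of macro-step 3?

macro 1: S0 reads c1=-2 → after 1×micro: -5; S1 reads c2=0 → after 1×micro: 0; S2 reads c1=0 → after 2×micro: 0 ⇒ (c0=-5, c1=0, c2=0)
macro 2: S0 reads c1=0 → after 1×micro: -5/2; S1 reads c2=0 → after 1×micro: 0; S2 reads c1=0 → after 2×micro: 0 ⇒ (c0=-5/2, c1=0, c2=0)
macro 3: S0 reads c1=0 → after 1×micro: -5/4; S1 reads c2=0 → after 1×micro: 0; S2 reads c1=0 → after 2×micro: 0 ⇒ (c0=-5/4, c1=0, c2=0)
macro 4: S0 reads c1=0 → after 1×micro: -5/8; S1 reads c2=0 → after 1×micro: 0; S2 reads c1=0 → after 2×micro: 0 ⇒ (c0=-5/8, c1=0, c2=0)

c1 at macro-step 3 = 0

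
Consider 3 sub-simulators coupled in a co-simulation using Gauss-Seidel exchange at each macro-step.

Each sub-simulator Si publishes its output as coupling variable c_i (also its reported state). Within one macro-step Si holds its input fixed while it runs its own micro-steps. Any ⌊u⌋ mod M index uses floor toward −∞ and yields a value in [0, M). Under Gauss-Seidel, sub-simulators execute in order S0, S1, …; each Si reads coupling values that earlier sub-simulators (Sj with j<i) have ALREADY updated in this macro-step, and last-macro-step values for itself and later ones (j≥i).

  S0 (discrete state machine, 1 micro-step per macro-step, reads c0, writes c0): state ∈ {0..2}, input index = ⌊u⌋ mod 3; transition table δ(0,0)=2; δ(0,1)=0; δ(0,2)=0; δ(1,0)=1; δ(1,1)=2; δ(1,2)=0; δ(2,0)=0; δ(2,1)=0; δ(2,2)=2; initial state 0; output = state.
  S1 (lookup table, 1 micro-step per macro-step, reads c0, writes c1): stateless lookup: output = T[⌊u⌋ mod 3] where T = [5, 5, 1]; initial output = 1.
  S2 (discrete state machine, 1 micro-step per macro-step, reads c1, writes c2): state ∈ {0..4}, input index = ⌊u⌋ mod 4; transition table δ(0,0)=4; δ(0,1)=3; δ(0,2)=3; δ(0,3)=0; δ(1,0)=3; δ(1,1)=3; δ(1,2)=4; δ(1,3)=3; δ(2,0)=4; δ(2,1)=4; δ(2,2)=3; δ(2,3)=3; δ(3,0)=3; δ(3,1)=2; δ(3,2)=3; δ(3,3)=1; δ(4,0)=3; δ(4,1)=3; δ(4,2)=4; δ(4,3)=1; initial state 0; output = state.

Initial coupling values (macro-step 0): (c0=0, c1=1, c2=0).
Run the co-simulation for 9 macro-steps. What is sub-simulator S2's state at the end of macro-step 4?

macro 1: S0 reads c0=0 → after 1×micro: 2; S1 reads c0=2 → after 1×micro: 1; S2 reads c1=1 → after 1×micro: 3 ⇒ (c0=2, c1=1, c2=3)
macro 2: S0 reads c0=2 → after 1×micro: 2; S1 reads c0=2 → after 1×micro: 1; S2 reads c1=1 → after 1×micro: 2 ⇒ (c0=2, c1=1, c2=2)
macro 3: S0 reads c0=2 → after 1×micro: 2; S1 reads c0=2 → after 1×micro: 1; S2 reads c1=1 → after 1×micro: 4 ⇒ (c0=2, c1=1, c2=4)
macro 4: S0 reads c0=2 → after 1×micro: 2; S1 reads c0=2 → after 1×micro: 1; S2 reads c1=1 → after 1×micro: 3 ⇒ (c0=2, c1=1, c2=3)
macro 5: S0 reads c0=2 → after 1×micro: 2; S1 reads c0=2 → after 1×micro: 1; S2 reads c1=1 → after 1×micro: 2 ⇒ (c0=2, c1=1, c2=2)
macro 6: S0 reads c0=2 → after 1×micro: 2; S1 reads c0=2 → after 1×micro: 1; S2 reads c1=1 → after 1×micro: 4 ⇒ (c0=2, c1=1, c2=4)
macro 7: S0 reads c0=2 → after 1×micro: 2; S1 reads c0=2 → after 1×micro: 1; S2 reads c1=1 → after 1×micro: 3 ⇒ (c0=2, c1=1, c2=3)
macro 8: S0 reads c0=2 → after 1×micro: 2; S1 reads c0=2 → after 1×micro: 1; S2 reads c1=1 → after 1×micro: 2 ⇒ (c0=2, c1=1, c2=2)
macro 9: S0 reads c0=2 → after 1×micro: 2; S1 reads c0=2 → after 1×micro: 1; S2 reads c1=1 → after 1×micro: 4 ⇒ (c0=2, c1=1, c2=4)

S2 state at macro-step 4 = 3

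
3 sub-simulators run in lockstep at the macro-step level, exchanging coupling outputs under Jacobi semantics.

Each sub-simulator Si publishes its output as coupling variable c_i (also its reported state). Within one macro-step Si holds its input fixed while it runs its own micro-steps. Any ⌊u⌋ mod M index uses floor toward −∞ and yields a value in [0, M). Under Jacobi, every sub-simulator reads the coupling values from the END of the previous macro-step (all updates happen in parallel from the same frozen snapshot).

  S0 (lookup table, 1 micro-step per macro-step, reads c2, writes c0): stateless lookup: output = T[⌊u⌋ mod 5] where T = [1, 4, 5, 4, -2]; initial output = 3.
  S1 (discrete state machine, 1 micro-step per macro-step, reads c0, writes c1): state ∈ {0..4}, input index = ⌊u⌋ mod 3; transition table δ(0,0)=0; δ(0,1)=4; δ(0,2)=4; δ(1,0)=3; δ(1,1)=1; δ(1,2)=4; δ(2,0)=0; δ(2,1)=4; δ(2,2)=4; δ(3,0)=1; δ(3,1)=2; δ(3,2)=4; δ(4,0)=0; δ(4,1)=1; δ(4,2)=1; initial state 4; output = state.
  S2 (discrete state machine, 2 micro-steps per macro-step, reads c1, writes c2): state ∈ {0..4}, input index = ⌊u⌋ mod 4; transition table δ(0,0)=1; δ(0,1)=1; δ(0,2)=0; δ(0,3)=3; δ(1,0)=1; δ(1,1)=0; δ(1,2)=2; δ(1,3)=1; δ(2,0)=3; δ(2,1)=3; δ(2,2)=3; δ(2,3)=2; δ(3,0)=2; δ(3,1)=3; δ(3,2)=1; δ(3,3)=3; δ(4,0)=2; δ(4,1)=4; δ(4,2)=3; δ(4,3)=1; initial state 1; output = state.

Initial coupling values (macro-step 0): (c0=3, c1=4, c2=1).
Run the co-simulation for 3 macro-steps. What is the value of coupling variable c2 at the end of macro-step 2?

c2 at macro-step 2 = 1

macro 1: S0 reads c2=1 → after 1×micro: 4; S1 reads c0=3 → after 1×micro: 0; S2 reads c1=4 → after 2×micro: 1 ⇒ (c0=4, c1=0, c2=1)
macro 2: S0 reads c2=1 → after 1×micro: 4; S1 reads c0=4 → after 1×micro: 4; S2 reads c1=0 → after 2×micro: 1 ⇒ (c0=4, c1=4, c2=1)
macro 3: S0 reads c2=1 → after 1×micro: 4; S1 reads c0=4 → after 1×micro: 1; S2 reads c1=4 → after 2×micro: 1 ⇒ (c0=4, c1=1, c2=1)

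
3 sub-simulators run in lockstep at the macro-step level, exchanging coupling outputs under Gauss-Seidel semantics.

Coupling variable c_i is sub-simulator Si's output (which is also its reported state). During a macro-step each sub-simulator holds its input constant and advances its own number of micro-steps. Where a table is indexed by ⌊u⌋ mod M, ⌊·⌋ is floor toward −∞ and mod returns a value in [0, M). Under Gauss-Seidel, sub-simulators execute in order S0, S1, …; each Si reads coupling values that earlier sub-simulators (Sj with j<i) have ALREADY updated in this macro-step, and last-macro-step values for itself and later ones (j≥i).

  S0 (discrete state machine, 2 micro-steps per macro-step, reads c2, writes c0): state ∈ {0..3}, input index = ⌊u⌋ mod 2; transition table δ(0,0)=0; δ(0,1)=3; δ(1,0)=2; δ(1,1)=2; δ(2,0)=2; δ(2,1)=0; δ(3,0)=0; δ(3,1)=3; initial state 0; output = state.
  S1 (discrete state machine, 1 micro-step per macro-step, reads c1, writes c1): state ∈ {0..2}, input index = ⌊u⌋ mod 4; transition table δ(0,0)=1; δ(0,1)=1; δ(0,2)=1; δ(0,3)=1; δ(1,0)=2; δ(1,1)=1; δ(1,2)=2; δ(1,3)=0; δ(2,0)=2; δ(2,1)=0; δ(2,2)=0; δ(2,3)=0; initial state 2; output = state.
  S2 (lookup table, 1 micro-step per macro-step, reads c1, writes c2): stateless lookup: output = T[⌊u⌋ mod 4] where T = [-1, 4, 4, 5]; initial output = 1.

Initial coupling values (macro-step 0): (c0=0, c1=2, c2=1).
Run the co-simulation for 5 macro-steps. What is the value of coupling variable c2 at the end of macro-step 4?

macro 1: S0 reads c2=1 → after 2×micro: 3; S1 reads c1=2 → after 1×micro: 0; S2 reads c1=0 → after 1×micro: -1 ⇒ (c0=3, c1=0, c2=-1)
macro 2: S0 reads c2=-1 → after 2×micro: 3; S1 reads c1=0 → after 1×micro: 1; S2 reads c1=1 → after 1×micro: 4 ⇒ (c0=3, c1=1, c2=4)
macro 3: S0 reads c2=4 → after 2×micro: 0; S1 reads c1=1 → after 1×micro: 1; S2 reads c1=1 → after 1×micro: 4 ⇒ (c0=0, c1=1, c2=4)
macro 4: S0 reads c2=4 → after 2×micro: 0; S1 reads c1=1 → after 1×micro: 1; S2 reads c1=1 → after 1×micro: 4 ⇒ (c0=0, c1=1, c2=4)
macro 5: S0 reads c2=4 → after 2×micro: 0; S1 reads c1=1 → after 1×micro: 1; S2 reads c1=1 → after 1×micro: 4 ⇒ (c0=0, c1=1, c2=4)

c2 at macro-step 4 = 4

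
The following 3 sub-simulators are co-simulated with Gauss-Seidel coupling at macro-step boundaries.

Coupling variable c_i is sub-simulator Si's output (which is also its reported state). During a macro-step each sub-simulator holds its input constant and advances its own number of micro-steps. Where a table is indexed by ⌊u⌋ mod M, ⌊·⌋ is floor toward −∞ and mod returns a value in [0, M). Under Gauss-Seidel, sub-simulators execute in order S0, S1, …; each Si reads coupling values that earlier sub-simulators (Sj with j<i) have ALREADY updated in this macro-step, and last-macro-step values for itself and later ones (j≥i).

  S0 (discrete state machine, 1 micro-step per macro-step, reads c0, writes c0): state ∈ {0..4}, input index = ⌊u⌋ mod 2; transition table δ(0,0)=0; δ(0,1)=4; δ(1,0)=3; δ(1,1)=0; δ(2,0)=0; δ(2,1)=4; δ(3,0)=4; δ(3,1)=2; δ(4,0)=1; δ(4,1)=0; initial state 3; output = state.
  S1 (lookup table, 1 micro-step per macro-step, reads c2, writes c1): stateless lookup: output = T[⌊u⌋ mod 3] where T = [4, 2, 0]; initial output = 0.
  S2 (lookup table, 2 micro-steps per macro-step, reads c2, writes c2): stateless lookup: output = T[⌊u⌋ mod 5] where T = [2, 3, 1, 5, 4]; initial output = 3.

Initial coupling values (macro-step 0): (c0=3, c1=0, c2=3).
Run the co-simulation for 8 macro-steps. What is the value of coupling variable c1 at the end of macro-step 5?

c1 at macro-step 5 = 4

macro 1: S0 reads c0=3 → after 1×micro: 2; S1 reads c2=3 → after 1×micro: 4; S2 reads c2=3 → after 2×micro: 5 ⇒ (c0=2, c1=4, c2=5)
macro 2: S0 reads c0=2 → after 1×micro: 0; S1 reads c2=5 → after 1×micro: 0; S2 reads c2=5 → after 2×micro: 2 ⇒ (c0=0, c1=0, c2=2)
macro 3: S0 reads c0=0 → after 1×micro: 0; S1 reads c2=2 → after 1×micro: 0; S2 reads c2=2 → after 2×micro: 1 ⇒ (c0=0, c1=0, c2=1)
macro 4: S0 reads c0=0 → after 1×micro: 0; S1 reads c2=1 → after 1×micro: 2; S2 reads c2=1 → after 2×micro: 3 ⇒ (c0=0, c1=2, c2=3)
macro 5: S0 reads c0=0 → after 1×micro: 0; S1 reads c2=3 → after 1×micro: 4; S2 reads c2=3 → after 2×micro: 5 ⇒ (c0=0, c1=4, c2=5)
macro 6: S0 reads c0=0 → after 1×micro: 0; S1 reads c2=5 → after 1×micro: 0; S2 reads c2=5 → after 2×micro: 2 ⇒ (c0=0, c1=0, c2=2)
macro 7: S0 reads c0=0 → after 1×micro: 0; S1 reads c2=2 → after 1×micro: 0; S2 reads c2=2 → after 2×micro: 1 ⇒ (c0=0, c1=0, c2=1)
macro 8: S0 reads c0=0 → after 1×micro: 0; S1 reads c2=1 → after 1×micro: 2; S2 reads c2=1 → after 2×micro: 3 ⇒ (c0=0, c1=2, c2=3)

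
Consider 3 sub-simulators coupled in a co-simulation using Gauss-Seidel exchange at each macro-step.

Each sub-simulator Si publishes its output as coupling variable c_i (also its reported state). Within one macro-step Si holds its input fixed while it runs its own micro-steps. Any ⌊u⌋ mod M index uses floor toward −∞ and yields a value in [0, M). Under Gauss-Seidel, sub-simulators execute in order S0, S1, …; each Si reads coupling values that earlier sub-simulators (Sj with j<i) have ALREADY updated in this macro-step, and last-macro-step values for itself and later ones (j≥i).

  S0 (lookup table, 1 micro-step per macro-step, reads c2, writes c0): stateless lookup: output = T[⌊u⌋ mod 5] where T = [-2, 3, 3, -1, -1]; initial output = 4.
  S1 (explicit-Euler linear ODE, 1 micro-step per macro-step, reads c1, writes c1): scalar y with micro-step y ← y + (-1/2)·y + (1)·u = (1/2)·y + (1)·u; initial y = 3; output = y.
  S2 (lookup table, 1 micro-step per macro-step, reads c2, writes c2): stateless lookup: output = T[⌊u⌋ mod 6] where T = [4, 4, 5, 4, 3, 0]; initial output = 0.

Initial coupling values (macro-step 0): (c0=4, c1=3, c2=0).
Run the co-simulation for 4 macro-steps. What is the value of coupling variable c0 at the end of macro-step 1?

c0 at macro-step 1 = -2

macro 1: S0 reads c2=0 → after 1×micro: -2; S1 reads c1=3 → after 1×micro: 9/2; S2 reads c2=0 → after 1×micro: 4 ⇒ (c0=-2, c1=9/2, c2=4)
macro 2: S0 reads c2=4 → after 1×micro: -1; S1 reads c1=9/2 → after 1×micro: 27/4; S2 reads c2=4 → after 1×micro: 3 ⇒ (c0=-1, c1=27/4, c2=3)
macro 3: S0 reads c2=3 → after 1×micro: -1; S1 reads c1=27/4 → after 1×micro: 81/8; S2 reads c2=3 → after 1×micro: 4 ⇒ (c0=-1, c1=81/8, c2=4)
macro 4: S0 reads c2=4 → after 1×micro: -1; S1 reads c1=81/8 → after 1×micro: 243/16; S2 reads c2=4 → after 1×micro: 3 ⇒ (c0=-1, c1=243/16, c2=3)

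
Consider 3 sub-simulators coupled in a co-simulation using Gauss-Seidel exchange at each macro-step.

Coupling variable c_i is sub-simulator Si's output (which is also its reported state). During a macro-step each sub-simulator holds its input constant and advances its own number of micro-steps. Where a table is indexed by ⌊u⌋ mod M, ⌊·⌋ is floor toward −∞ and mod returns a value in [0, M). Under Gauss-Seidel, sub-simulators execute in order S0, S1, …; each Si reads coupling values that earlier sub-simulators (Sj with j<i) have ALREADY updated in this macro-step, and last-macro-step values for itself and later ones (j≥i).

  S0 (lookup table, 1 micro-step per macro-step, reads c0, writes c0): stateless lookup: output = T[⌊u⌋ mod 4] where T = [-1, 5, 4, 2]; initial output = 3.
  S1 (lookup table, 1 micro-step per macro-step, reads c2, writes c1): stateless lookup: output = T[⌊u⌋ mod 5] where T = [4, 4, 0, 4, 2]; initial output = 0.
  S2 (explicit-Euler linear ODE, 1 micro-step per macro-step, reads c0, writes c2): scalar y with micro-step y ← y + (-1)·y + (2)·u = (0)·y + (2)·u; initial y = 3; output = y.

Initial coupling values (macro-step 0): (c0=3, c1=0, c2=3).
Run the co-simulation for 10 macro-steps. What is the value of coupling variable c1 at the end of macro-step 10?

c1 at macro-step 10 = 4

macro 1: S0 reads c0=3 → after 1×micro: 2; S1 reads c2=3 → after 1×micro: 4; S2 reads c0=2 → after 1×micro: 4 ⇒ (c0=2, c1=4, c2=4)
macro 2: S0 reads c0=2 → after 1×micro: 4; S1 reads c2=4 → after 1×micro: 2; S2 reads c0=4 → after 1×micro: 8 ⇒ (c0=4, c1=2, c2=8)
macro 3: S0 reads c0=4 → after 1×micro: -1; S1 reads c2=8 → after 1×micro: 4; S2 reads c0=-1 → after 1×micro: -2 ⇒ (c0=-1, c1=4, c2=-2)
macro 4: S0 reads c0=-1 → after 1×micro: 2; S1 reads c2=-2 → after 1×micro: 4; S2 reads c0=2 → after 1×micro: 4 ⇒ (c0=2, c1=4, c2=4)
macro 5: S0 reads c0=2 → after 1×micro: 4; S1 reads c2=4 → after 1×micro: 2; S2 reads c0=4 → after 1×micro: 8 ⇒ (c0=4, c1=2, c2=8)
macro 6: S0 reads c0=4 → after 1×micro: -1; S1 reads c2=8 → after 1×micro: 4; S2 reads c0=-1 → after 1×micro: -2 ⇒ (c0=-1, c1=4, c2=-2)
macro 7: S0 reads c0=-1 → after 1×micro: 2; S1 reads c2=-2 → after 1×micro: 4; S2 reads c0=2 → after 1×micro: 4 ⇒ (c0=2, c1=4, c2=4)
macro 8: S0 reads c0=2 → after 1×micro: 4; S1 reads c2=4 → after 1×micro: 2; S2 reads c0=4 → after 1×micro: 8 ⇒ (c0=4, c1=2, c2=8)
macro 9: S0 reads c0=4 → after 1×micro: -1; S1 reads c2=8 → after 1×micro: 4; S2 reads c0=-1 → after 1×micro: -2 ⇒ (c0=-1, c1=4, c2=-2)
macro 10: S0 reads c0=-1 → after 1×micro: 2; S1 reads c2=-2 → after 1×micro: 4; S2 reads c0=2 → after 1×micro: 4 ⇒ (c0=2, c1=4, c2=4)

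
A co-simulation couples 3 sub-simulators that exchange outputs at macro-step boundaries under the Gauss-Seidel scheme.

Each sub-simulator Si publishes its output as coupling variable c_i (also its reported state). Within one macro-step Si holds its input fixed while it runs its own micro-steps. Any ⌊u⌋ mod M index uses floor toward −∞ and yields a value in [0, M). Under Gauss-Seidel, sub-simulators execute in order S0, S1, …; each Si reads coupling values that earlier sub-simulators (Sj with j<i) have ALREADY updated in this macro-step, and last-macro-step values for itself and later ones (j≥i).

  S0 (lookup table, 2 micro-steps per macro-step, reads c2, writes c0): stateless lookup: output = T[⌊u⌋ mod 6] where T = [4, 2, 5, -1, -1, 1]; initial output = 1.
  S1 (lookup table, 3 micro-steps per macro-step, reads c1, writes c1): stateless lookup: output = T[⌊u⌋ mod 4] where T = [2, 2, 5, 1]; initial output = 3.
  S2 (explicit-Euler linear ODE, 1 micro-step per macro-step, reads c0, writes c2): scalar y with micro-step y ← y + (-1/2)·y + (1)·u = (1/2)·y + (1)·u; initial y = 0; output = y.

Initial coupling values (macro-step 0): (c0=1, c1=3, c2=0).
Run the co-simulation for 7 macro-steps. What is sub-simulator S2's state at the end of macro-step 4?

S2 state at macro-step 4 = 25/4

macro 1: S0 reads c2=0 → after 2×micro: 4; S1 reads c1=3 → after 3×micro: 1; S2 reads c0=4 → after 1×micro: 4 ⇒ (c0=4, c1=1, c2=4)
macro 2: S0 reads c2=4 → after 2×micro: -1; S1 reads c1=1 → after 3×micro: 2; S2 reads c0=-1 → after 1×micro: 1 ⇒ (c0=-1, c1=2, c2=1)
macro 3: S0 reads c2=1 → after 2×micro: 2; S1 reads c1=2 → after 3×micro: 5; S2 reads c0=2 → after 1×micro: 5/2 ⇒ (c0=2, c1=5, c2=5/2)
macro 4: S0 reads c2=5/2 → after 2×micro: 5; S1 reads c1=5 → after 3×micro: 2; S2 reads c0=5 → after 1×micro: 25/4 ⇒ (c0=5, c1=2, c2=25/4)
macro 5: S0 reads c2=25/4 → after 2×micro: 4; S1 reads c1=2 → after 3×micro: 5; S2 reads c0=4 → after 1×micro: 57/8 ⇒ (c0=4, c1=5, c2=57/8)
macro 6: S0 reads c2=57/8 → after 2×micro: 2; S1 reads c1=5 → after 3×micro: 2; S2 reads c0=2 → after 1×micro: 89/16 ⇒ (c0=2, c1=2, c2=89/16)
macro 7: S0 reads c2=89/16 → after 2×micro: 1; S1 reads c1=2 → after 3×micro: 5; S2 reads c0=1 → after 1×micro: 121/32 ⇒ (c0=1, c1=5, c2=121/32)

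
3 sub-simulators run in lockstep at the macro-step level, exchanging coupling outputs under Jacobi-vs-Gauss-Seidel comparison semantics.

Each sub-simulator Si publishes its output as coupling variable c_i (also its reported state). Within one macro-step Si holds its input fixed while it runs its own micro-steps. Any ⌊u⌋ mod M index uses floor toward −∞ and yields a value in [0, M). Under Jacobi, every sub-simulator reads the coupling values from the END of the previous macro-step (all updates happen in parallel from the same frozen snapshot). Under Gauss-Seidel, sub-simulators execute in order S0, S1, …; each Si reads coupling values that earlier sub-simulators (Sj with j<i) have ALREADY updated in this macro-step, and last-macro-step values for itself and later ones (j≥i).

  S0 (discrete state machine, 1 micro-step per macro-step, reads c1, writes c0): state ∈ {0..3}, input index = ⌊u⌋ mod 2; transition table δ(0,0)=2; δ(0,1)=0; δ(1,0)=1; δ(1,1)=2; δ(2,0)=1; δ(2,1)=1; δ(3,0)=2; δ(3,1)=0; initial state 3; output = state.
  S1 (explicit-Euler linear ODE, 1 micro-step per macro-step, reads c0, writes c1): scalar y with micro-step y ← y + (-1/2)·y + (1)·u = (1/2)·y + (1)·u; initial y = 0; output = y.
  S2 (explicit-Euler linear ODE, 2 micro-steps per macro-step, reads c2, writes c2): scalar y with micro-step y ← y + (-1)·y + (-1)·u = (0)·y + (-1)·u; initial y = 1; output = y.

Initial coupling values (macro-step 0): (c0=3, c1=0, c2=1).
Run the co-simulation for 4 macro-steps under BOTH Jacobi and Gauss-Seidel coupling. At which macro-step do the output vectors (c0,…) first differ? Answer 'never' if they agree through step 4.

first divergence at macro-step: 1

[Jacobi] macro 1: S0 reads c1=0 → after 1×micro: 2; S1 reads c0=3 → after 1×micro: 3; S2 reads c2=1 → after 2×micro: -1 ⇒ (c0=2, c1=3, c2=-1)
[Jacobi] macro 2: S0 reads c1=3 → after 1×micro: 1; S1 reads c0=2 → after 1×micro: 7/2; S2 reads c2=-1 → after 2×micro: 1 ⇒ (c0=1, c1=7/2, c2=1)
[Jacobi] macro 3: S0 reads c1=7/2 → after 1×micro: 2; S1 reads c0=1 → after 1×micro: 11/4; S2 reads c2=1 → after 2×micro: -1 ⇒ (c0=2, c1=11/4, c2=-1)
[Jacobi] macro 4: S0 reads c1=11/4 → after 1×micro: 1; S1 reads c0=2 → after 1×micro: 27/8; S2 reads c2=-1 → after 2×micro: 1 ⇒ (c0=1, c1=27/8, c2=1)
[Gauss-Seidel] macro 1: S0 reads c1=0 → after 1×micro: 2; S1 reads c0=2 → after 1×micro: 2; S2 reads c2=1 → after 2×micro: -1 ⇒ (c0=2, c1=2, c2=-1)
[Gauss-Seidel] macro 2: S0 reads c1=2 → after 1×micro: 1; S1 reads c0=1 → after 1×micro: 2; S2 reads c2=-1 → after 2×micro: 1 ⇒ (c0=1, c1=2, c2=1)
[Gauss-Seidel] macro 3: S0 reads c1=2 → after 1×micro: 1; S1 reads c0=1 → after 1×micro: 2; S2 reads c2=1 → after 2×micro: -1 ⇒ (c0=1, c1=2, c2=-1)
[Gauss-Seidel] macro 4: S0 reads c1=2 → after 1×micro: 1; S1 reads c0=1 → after 1×micro: 2; S2 reads c2=-1 → after 2×micro: 1 ⇒ (c0=1, c1=2, c2=1)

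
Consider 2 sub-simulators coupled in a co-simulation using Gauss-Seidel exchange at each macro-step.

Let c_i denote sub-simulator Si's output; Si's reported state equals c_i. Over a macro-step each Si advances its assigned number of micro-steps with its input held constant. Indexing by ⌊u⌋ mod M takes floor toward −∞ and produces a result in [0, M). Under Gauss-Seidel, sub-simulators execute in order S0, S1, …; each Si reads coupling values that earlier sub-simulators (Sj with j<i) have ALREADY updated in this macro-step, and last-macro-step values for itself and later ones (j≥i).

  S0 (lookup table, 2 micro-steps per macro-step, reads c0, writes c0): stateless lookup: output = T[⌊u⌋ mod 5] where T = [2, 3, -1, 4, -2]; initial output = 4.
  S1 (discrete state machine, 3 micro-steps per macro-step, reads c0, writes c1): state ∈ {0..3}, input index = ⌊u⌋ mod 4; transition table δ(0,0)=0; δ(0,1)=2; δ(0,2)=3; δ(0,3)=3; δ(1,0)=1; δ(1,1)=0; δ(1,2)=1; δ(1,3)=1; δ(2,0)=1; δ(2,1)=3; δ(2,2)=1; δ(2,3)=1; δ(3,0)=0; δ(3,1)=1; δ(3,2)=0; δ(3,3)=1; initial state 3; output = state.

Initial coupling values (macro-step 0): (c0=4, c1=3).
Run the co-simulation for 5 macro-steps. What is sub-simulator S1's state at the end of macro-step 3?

S1 state at macro-step 3 = 3

macro 1: S0 reads c0=4 → after 2×micro: -2; S1 reads c0=-2 → after 3×micro: 0 ⇒ (c0=-2, c1=0)
macro 2: S0 reads c0=-2 → after 2×micro: 4; S1 reads c0=4 → after 3×micro: 0 ⇒ (c0=4, c1=0)
macro 3: S0 reads c0=4 → after 2×micro: -2; S1 reads c0=-2 → after 3×micro: 3 ⇒ (c0=-2, c1=3)
macro 4: S0 reads c0=-2 → after 2×micro: 4; S1 reads c0=4 → after 3×micro: 0 ⇒ (c0=4, c1=0)
macro 5: S0 reads c0=4 → after 2×micro: -2; S1 reads c0=-2 → after 3×micro: 3 ⇒ (c0=-2, c1=3)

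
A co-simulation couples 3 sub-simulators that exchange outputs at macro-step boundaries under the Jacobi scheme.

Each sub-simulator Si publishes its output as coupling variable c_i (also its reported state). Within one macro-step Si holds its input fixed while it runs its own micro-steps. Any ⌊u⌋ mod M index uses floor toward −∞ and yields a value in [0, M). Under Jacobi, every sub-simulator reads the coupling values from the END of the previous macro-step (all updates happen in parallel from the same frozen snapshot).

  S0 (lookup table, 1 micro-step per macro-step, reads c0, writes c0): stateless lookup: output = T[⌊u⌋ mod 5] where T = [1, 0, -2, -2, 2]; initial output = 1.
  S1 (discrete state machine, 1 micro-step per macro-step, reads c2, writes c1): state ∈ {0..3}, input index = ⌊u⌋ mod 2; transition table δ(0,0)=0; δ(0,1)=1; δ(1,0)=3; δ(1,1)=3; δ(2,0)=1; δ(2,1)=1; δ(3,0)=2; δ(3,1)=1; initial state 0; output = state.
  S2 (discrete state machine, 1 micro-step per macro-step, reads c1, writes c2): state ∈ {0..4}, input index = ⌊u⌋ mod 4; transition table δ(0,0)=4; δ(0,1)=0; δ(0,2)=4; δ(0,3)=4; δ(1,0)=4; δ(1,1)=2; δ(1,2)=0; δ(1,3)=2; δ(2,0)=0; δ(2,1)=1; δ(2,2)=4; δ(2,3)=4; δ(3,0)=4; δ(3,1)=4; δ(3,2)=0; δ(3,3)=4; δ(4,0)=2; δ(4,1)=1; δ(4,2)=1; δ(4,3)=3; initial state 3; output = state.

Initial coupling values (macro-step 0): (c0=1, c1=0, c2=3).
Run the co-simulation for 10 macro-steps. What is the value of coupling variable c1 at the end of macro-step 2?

macro 1: S0 reads c0=1 → after 1×micro: 0; S1 reads c2=3 → after 1×micro: 1; S2 reads c1=0 → after 1×micro: 4 ⇒ (c0=0, c1=1, c2=4)
macro 2: S0 reads c0=0 → after 1×micro: 1; S1 reads c2=4 → after 1×micro: 3; S2 reads c1=1 → after 1×micro: 1 ⇒ (c0=1, c1=3, c2=1)
macro 3: S0 reads c0=1 → after 1×micro: 0; S1 reads c2=1 → after 1×micro: 1; S2 reads c1=3 → after 1×micro: 2 ⇒ (c0=0, c1=1, c2=2)
macro 4: S0 reads c0=0 → after 1×micro: 1; S1 reads c2=2 → after 1×micro: 3; S2 reads c1=1 → after 1×micro: 1 ⇒ (c0=1, c1=3, c2=1)
macro 5: S0 reads c0=1 → after 1×micro: 0; S1 reads c2=1 → after 1×micro: 1; S2 reads c1=3 → after 1×micro: 2 ⇒ (c0=0, c1=1, c2=2)
macro 6: S0 reads c0=0 → after 1×micro: 1; S1 reads c2=2 → after 1×micro: 3; S2 reads c1=1 → after 1×micro: 1 ⇒ (c0=1, c1=3, c2=1)
macro 7: S0 reads c0=1 → after 1×micro: 0; S1 reads c2=1 → after 1×micro: 1; S2 reads c1=3 → after 1×micro: 2 ⇒ (c0=0, c1=1, c2=2)
macro 8: S0 reads c0=0 → after 1×micro: 1; S1 reads c2=2 → after 1×micro: 3; S2 reads c1=1 → after 1×micro: 1 ⇒ (c0=1, c1=3, c2=1)
macro 9: S0 reads c0=1 → after 1×micro: 0; S1 reads c2=1 → after 1×micro: 1; S2 reads c1=3 → after 1×micro: 2 ⇒ (c0=0, c1=1, c2=2)
macro 10: S0 reads c0=0 → after 1×micro: 1; S1 reads c2=2 → after 1×micro: 3; S2 reads c1=1 → after 1×micro: 1 ⇒ (c0=1, c1=3, c2=1)

c1 at macro-step 2 = 3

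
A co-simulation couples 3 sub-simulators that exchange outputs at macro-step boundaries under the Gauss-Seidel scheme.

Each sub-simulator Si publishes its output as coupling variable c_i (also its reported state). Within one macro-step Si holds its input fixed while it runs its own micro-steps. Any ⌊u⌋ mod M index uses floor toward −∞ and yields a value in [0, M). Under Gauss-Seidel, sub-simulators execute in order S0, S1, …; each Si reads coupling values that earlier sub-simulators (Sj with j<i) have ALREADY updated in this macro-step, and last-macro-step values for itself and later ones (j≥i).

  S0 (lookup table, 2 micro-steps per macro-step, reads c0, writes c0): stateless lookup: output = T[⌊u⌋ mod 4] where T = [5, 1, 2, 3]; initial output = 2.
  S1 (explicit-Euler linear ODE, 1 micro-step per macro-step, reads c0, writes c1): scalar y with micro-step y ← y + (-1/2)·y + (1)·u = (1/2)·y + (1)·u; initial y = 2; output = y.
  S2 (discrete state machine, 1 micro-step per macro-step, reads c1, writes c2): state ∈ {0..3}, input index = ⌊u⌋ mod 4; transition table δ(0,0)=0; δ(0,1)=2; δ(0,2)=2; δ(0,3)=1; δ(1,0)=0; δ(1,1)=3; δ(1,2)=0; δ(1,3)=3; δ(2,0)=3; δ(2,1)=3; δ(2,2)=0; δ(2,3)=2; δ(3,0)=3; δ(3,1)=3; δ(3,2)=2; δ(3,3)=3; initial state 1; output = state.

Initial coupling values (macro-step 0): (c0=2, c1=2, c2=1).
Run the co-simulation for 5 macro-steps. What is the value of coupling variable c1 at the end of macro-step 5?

macro 1: S0 reads c0=2 → after 2×micro: 2; S1 reads c0=2 → after 1×micro: 3; S2 reads c1=3 → after 1×micro: 3 ⇒ (c0=2, c1=3, c2=3)
macro 2: S0 reads c0=2 → after 2×micro: 2; S1 reads c0=2 → after 1×micro: 7/2; S2 reads c1=7/2 → after 1×micro: 3 ⇒ (c0=2, c1=7/2, c2=3)
macro 3: S0 reads c0=2 → after 2×micro: 2; S1 reads c0=2 → after 1×micro: 15/4; S2 reads c1=15/4 → after 1×micro: 3 ⇒ (c0=2, c1=15/4, c2=3)
macro 4: S0 reads c0=2 → after 2×micro: 2; S1 reads c0=2 → after 1×micro: 31/8; S2 reads c1=31/8 → after 1×micro: 3 ⇒ (c0=2, c1=31/8, c2=3)
macro 5: S0 reads c0=2 → after 2×micro: 2; S1 reads c0=2 → after 1×micro: 63/16; S2 reads c1=63/16 → after 1×micro: 3 ⇒ (c0=2, c1=63/16, c2=3)

c1 at macro-step 5 = 63/16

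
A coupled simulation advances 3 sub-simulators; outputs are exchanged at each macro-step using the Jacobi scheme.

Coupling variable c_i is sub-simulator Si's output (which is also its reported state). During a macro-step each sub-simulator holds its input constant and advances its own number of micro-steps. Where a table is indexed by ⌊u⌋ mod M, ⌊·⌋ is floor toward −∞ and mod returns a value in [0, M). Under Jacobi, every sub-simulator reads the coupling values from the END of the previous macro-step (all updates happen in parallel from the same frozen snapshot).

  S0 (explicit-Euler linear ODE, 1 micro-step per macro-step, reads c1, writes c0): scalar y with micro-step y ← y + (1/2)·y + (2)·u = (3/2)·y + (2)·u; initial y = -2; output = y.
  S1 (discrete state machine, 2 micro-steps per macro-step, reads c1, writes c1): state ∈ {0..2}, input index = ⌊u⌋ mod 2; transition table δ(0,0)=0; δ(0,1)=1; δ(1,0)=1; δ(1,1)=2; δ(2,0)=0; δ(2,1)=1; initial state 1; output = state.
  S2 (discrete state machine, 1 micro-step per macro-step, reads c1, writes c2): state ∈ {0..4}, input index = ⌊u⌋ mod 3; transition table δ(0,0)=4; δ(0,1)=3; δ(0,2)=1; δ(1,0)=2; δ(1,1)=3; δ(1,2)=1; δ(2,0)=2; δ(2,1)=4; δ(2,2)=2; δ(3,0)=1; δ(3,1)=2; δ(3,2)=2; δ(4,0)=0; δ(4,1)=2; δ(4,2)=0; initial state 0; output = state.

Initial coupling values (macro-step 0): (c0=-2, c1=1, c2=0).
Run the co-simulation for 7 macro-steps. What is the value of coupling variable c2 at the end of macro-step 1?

c2 at macro-step 1 = 3

macro 1: S0 reads c1=1 → after 1×micro: -1; S1 reads c1=1 → after 2×micro: 1; S2 reads c1=1 → after 1×micro: 3 ⇒ (c0=-1, c1=1, c2=3)
macro 2: S0 reads c1=1 → after 1×micro: 1/2; S1 reads c1=1 → after 2×micro: 1; S2 reads c1=1 → after 1×micro: 2 ⇒ (c0=1/2, c1=1, c2=2)
macro 3: S0 reads c1=1 → after 1×micro: 11/4; S1 reads c1=1 → after 2×micro: 1; S2 reads c1=1 → after 1×micro: 4 ⇒ (c0=11/4, c1=1, c2=4)
macro 4: S0 reads c1=1 → after 1×micro: 49/8; S1 reads c1=1 → after 2×micro: 1; S2 reads c1=1 → after 1×micro: 2 ⇒ (c0=49/8, c1=1, c2=2)
macro 5: S0 reads c1=1 → after 1×micro: 179/16; S1 reads c1=1 → after 2×micro: 1; S2 reads c1=1 → after 1×micro: 4 ⇒ (c0=179/16, c1=1, c2=4)
macro 6: S0 reads c1=1 → after 1×micro: 601/32; S1 reads c1=1 → after 2×micro: 1; S2 reads c1=1 → after 1×micro: 2 ⇒ (c0=601/32, c1=1, c2=2)
macro 7: S0 reads c1=1 → after 1×micro: 1931/64; S1 reads c1=1 → after 2×micro: 1; S2 reads c1=1 → after 1×micro: 4 ⇒ (c0=1931/64, c1=1, c2=4)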